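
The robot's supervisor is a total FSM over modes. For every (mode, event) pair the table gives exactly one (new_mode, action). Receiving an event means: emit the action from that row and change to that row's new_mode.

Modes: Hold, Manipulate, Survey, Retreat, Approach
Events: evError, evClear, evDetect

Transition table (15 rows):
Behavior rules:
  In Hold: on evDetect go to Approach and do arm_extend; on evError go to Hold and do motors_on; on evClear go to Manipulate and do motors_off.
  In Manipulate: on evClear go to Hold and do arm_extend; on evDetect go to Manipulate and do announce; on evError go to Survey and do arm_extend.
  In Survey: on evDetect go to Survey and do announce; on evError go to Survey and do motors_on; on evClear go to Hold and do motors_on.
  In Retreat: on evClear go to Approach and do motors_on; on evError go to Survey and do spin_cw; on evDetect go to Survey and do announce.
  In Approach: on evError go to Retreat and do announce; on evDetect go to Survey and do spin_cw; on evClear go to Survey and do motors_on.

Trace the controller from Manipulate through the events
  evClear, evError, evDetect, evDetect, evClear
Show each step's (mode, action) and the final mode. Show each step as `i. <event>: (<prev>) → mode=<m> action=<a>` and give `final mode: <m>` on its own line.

final mode: Hold

1. evClear: (Manipulate) → mode=Hold action=arm_extend
2. evError: (Hold) → mode=Hold action=motors_on
3. evDetect: (Hold) → mode=Approach action=arm_extend
4. evDetect: (Approach) → mode=Survey action=spin_cw
5. evClear: (Survey) → mode=Hold action=motors_on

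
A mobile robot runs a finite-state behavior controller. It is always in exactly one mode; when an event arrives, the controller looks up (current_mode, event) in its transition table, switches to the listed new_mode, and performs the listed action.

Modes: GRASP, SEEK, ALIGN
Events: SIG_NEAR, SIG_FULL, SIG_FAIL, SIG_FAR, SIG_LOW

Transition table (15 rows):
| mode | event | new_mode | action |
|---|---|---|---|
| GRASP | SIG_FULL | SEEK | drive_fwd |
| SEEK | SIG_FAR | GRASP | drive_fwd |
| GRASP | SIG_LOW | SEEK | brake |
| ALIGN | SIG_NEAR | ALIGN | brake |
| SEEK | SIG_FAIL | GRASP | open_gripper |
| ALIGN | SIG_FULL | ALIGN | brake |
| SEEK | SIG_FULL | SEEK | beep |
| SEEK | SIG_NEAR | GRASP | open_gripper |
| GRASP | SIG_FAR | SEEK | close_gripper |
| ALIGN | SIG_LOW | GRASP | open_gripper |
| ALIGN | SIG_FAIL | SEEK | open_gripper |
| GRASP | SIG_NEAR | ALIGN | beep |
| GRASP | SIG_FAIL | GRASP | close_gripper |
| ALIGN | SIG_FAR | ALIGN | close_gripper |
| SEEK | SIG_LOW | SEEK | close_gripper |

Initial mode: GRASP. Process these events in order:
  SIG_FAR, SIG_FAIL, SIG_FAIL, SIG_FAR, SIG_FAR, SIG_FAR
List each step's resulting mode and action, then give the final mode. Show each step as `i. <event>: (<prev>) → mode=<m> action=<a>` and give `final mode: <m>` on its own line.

1. SIG_FAR: (GRASP) → mode=SEEK action=close_gripper
2. SIG_FAIL: (SEEK) → mode=GRASP action=open_gripper
3. SIG_FAIL: (GRASP) → mode=GRASP action=close_gripper
4. SIG_FAR: (GRASP) → mode=SEEK action=close_gripper
5. SIG_FAR: (SEEK) → mode=GRASP action=drive_fwd
6. SIG_FAR: (GRASP) → mode=SEEK action=close_gripper

final mode: SEEK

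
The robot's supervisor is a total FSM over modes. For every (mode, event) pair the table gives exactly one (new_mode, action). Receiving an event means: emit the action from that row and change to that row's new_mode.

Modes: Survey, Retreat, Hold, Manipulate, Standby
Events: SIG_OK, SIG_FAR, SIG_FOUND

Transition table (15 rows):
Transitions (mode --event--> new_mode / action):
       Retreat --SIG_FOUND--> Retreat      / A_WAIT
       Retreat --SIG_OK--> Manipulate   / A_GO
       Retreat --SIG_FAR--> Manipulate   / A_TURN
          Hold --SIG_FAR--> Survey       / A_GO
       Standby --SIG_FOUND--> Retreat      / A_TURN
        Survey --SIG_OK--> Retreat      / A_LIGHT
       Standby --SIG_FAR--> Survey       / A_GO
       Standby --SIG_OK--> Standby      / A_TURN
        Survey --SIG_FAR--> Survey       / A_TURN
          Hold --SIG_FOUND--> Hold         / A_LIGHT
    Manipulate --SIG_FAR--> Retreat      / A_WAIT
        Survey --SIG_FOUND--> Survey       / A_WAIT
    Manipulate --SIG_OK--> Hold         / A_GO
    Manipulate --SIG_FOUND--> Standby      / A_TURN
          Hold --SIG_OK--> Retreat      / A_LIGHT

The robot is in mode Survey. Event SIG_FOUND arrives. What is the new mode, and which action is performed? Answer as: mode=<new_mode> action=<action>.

mode=Survey action=A_WAIT

current mode = Survey; filter table to that mode:
  (Survey, SIG_OK) → (Retreat, A_LIGHT)
  (Survey, SIG_FAR) → (Survey, A_TURN)
  (Survey, SIG_FOUND) → (Survey, A_WAIT)  ← event matches
event = SIG_FOUND selects (Survey, A_WAIT)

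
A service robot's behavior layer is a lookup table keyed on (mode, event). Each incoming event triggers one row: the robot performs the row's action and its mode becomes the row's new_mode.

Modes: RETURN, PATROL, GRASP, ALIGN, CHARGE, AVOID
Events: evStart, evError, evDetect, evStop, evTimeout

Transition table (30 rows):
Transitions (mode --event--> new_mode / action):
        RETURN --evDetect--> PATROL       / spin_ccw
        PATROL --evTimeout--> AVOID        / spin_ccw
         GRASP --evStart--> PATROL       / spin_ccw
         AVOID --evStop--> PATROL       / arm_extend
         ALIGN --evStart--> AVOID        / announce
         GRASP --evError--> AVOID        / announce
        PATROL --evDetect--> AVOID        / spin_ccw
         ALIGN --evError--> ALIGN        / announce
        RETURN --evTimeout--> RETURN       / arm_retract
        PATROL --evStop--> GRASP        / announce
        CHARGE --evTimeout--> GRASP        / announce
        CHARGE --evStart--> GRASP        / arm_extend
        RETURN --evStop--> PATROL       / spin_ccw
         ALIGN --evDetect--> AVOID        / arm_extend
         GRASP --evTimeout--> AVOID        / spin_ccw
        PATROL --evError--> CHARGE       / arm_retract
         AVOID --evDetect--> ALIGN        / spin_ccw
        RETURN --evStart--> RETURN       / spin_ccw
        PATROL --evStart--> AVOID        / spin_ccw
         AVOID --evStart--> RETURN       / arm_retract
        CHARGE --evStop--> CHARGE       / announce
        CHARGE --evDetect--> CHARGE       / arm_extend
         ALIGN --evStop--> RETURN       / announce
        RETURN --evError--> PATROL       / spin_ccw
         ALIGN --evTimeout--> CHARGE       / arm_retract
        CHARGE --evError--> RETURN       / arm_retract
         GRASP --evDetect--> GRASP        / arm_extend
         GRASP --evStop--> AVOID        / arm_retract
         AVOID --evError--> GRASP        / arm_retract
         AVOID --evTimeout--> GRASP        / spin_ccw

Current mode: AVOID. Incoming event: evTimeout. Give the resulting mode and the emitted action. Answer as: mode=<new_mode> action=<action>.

mode=GRASP action=spin_ccw

current mode = AVOID; filter table to that mode:
  (AVOID, evStop) → (PATROL, arm_extend)
  (AVOID, evDetect) → (ALIGN, spin_ccw)
  (AVOID, evStart) → (RETURN, arm_retract)
  (AVOID, evError) → (GRASP, arm_retract)
  (AVOID, evTimeout) → (GRASP, spin_ccw)  ← event matches
event = evTimeout selects (GRASP, spin_ccw)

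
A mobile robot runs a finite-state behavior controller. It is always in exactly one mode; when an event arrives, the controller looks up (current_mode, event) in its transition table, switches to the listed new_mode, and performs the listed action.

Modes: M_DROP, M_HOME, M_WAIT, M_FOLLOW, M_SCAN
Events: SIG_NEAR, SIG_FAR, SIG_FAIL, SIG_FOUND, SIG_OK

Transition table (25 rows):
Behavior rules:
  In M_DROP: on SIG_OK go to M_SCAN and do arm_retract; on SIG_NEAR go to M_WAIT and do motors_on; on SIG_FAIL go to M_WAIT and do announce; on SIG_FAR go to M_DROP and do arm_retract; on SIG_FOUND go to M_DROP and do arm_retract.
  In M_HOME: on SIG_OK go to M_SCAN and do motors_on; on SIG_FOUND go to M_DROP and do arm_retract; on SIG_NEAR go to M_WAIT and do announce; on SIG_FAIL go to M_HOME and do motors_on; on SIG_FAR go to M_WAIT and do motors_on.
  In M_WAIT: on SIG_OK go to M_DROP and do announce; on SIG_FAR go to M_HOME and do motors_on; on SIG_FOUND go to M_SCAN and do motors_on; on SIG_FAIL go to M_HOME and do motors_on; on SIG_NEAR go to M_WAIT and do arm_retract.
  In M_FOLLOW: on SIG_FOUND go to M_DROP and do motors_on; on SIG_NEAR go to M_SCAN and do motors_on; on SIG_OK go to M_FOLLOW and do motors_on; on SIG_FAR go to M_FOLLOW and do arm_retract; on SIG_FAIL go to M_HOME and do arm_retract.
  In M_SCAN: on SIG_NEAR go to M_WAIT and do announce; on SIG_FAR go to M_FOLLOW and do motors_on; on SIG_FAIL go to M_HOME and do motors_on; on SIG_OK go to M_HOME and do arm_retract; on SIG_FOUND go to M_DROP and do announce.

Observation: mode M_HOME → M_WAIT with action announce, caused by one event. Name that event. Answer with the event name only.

try SIG_NEAR: (M_HOME, SIG_NEAR) → (M_WAIT, announce)  ← matches
try SIG_FAR: (M_HOME, SIG_FAR) → (M_WAIT, motors_on)
try SIG_FAIL: (M_HOME, SIG_FAIL) → (M_HOME, motors_on)
try SIG_FOUND: (M_HOME, SIG_FOUND) → (M_DROP, arm_retract)
try SIG_OK: (M_HOME, SIG_OK) → (M_SCAN, motors_on)

SIG_NEAR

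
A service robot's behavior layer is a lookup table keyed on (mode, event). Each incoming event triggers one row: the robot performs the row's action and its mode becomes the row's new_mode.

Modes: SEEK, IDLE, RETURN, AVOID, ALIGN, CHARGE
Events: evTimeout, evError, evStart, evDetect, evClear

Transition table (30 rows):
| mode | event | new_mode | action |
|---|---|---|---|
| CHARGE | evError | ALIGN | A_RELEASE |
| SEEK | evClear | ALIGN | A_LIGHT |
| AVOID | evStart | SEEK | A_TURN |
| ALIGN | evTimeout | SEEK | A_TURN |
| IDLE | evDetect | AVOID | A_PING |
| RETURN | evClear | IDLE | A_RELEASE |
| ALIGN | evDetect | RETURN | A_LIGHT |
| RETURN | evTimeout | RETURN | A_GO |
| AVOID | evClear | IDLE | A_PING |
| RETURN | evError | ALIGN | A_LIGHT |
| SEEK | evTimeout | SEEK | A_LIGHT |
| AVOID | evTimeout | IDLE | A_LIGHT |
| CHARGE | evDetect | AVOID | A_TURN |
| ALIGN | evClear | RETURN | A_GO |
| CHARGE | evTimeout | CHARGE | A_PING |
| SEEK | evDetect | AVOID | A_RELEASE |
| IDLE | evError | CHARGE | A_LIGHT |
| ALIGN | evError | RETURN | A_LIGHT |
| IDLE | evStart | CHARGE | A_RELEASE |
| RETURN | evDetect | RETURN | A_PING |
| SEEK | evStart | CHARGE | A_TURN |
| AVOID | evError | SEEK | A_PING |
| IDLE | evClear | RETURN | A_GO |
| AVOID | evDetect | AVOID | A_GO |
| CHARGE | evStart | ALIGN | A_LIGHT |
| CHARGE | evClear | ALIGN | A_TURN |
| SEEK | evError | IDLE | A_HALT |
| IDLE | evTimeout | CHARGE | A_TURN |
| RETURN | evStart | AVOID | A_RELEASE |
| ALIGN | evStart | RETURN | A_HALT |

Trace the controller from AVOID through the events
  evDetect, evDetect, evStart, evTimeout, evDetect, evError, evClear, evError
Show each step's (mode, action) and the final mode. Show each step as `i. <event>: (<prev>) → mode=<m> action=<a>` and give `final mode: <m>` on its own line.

1. evDetect: (AVOID) → mode=AVOID action=A_GO
2. evDetect: (AVOID) → mode=AVOID action=A_GO
3. evStart: (AVOID) → mode=SEEK action=A_TURN
4. evTimeout: (SEEK) → mode=SEEK action=A_LIGHT
5. evDetect: (SEEK) → mode=AVOID action=A_RELEASE
6. evError: (AVOID) → mode=SEEK action=A_PING
7. evClear: (SEEK) → mode=ALIGN action=A_LIGHT
8. evError: (ALIGN) → mode=RETURN action=A_LIGHT

final mode: RETURN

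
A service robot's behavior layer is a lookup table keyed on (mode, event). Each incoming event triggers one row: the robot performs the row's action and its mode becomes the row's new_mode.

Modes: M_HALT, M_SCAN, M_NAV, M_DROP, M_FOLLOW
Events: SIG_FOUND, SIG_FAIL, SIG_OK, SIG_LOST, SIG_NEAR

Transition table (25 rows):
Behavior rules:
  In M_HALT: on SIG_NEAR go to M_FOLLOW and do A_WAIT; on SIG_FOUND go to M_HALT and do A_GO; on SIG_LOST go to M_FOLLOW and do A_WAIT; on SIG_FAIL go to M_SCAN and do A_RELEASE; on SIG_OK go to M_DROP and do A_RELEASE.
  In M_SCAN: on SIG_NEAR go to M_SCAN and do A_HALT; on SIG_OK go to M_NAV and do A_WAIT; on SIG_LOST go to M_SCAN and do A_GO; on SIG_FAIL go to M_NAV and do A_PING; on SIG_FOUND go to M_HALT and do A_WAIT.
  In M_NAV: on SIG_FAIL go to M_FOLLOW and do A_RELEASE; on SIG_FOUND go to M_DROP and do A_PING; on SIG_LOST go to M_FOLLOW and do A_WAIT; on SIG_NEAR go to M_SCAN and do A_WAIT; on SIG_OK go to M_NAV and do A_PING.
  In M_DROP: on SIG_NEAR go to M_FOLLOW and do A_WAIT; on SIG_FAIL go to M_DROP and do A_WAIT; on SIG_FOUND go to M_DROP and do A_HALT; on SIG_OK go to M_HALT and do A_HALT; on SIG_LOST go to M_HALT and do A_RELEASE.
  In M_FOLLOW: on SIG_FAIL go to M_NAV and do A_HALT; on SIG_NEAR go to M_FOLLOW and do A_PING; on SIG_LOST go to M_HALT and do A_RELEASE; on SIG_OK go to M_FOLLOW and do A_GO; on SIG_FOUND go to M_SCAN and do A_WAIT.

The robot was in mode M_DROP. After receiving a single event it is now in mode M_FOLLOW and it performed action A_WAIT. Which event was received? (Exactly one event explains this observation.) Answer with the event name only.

try SIG_FOUND: (M_DROP, SIG_FOUND) → (M_DROP, A_HALT)
try SIG_FAIL: (M_DROP, SIG_FAIL) → (M_DROP, A_WAIT)
try SIG_OK: (M_DROP, SIG_OK) → (M_HALT, A_HALT)
try SIG_LOST: (M_DROP, SIG_LOST) → (M_HALT, A_RELEASE)
try SIG_NEAR: (M_DROP, SIG_NEAR) → (M_FOLLOW, A_WAIT)  ← matches

SIG_NEAR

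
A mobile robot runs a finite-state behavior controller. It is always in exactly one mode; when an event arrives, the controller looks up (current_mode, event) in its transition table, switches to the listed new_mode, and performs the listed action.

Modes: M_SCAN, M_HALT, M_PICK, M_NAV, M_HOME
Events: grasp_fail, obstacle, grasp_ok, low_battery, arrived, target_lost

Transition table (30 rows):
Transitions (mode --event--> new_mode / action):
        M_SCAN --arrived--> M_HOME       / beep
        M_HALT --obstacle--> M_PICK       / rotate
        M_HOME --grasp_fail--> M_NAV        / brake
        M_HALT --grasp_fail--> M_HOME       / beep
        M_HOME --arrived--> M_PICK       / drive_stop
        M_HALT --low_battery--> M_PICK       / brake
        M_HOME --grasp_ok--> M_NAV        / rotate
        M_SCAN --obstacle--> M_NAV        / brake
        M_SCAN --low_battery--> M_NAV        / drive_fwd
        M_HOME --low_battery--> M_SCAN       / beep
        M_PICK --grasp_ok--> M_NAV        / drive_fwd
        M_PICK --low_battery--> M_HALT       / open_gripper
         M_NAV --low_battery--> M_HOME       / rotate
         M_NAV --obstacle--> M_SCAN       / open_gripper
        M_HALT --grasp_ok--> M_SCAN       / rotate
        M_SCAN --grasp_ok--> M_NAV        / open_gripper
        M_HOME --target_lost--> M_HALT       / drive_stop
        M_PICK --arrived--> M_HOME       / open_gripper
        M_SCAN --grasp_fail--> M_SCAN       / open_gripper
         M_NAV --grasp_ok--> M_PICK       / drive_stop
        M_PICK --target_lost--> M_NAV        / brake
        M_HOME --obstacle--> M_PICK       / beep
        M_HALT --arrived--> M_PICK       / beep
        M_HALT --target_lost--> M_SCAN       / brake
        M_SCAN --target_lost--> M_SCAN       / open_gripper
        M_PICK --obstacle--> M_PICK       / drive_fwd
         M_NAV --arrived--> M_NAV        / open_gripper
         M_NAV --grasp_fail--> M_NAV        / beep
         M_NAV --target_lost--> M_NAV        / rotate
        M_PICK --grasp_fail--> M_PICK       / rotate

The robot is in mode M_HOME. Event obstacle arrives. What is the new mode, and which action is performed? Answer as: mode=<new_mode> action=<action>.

current mode = M_HOME; filter table to that mode:
  (M_HOME, grasp_fail) → (M_NAV, brake)
  (M_HOME, arrived) → (M_PICK, drive_stop)
  (M_HOME, grasp_ok) → (M_NAV, rotate)
  (M_HOME, low_battery) → (M_SCAN, beep)
  (M_HOME, target_lost) → (M_HALT, drive_stop)
  (M_HOME, obstacle) → (M_PICK, beep)  ← event matches
event = obstacle selects (M_PICK, beep)

mode=M_PICK action=beep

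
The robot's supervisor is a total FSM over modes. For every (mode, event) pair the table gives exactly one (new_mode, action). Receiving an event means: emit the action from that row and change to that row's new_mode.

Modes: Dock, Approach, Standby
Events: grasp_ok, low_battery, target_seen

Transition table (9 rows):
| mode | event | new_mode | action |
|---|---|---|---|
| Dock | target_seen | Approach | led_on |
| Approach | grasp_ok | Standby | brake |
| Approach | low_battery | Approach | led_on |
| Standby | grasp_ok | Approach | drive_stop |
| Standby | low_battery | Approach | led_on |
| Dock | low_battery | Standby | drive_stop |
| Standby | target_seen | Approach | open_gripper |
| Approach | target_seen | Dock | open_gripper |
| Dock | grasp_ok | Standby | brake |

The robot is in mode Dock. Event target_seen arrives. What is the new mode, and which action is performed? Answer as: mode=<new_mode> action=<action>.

mode=Approach action=led_on

current mode = Dock; filter table to that mode:
  (Dock, target_seen) → (Approach, led_on)  ← event matches
  (Dock, low_battery) → (Standby, drive_stop)
  (Dock, grasp_ok) → (Standby, brake)
event = target_seen selects (Approach, led_on)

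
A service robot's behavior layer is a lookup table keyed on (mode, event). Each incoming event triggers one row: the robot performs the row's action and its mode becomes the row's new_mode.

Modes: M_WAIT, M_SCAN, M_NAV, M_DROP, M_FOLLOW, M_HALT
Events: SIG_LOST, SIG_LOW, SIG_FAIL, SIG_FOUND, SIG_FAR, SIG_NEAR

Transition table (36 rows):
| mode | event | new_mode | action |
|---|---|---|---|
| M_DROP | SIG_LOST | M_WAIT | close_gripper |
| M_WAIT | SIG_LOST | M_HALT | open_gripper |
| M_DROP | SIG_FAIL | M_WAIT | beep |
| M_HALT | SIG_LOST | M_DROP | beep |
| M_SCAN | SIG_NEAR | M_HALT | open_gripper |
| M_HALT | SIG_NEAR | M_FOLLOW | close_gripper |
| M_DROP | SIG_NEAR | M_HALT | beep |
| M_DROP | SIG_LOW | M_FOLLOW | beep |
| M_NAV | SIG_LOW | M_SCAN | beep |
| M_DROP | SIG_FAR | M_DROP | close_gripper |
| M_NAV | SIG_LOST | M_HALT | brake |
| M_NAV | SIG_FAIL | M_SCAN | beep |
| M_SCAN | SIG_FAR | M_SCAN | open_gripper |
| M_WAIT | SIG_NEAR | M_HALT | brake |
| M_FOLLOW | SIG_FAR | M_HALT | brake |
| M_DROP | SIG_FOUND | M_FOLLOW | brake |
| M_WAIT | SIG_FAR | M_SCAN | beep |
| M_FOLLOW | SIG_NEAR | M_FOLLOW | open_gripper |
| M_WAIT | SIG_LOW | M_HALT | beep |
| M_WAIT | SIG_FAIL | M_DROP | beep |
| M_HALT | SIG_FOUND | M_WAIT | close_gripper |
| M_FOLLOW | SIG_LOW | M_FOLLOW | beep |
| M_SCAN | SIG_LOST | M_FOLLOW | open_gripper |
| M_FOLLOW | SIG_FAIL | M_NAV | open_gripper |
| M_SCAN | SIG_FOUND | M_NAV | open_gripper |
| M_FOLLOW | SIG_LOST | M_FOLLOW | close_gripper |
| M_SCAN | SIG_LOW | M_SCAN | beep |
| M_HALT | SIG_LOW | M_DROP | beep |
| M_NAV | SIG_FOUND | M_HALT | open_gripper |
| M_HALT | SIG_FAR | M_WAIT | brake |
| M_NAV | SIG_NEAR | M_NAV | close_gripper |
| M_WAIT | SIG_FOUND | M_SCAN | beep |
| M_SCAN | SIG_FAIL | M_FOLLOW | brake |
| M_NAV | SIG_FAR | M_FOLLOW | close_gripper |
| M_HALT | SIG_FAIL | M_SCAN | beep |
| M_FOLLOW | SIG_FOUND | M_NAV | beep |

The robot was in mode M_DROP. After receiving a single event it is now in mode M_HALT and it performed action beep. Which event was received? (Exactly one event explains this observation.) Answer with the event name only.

SIG_NEAR

try SIG_LOST: (M_DROP, SIG_LOST) → (M_WAIT, close_gripper)
try SIG_LOW: (M_DROP, SIG_LOW) → (M_FOLLOW, beep)
try SIG_FAIL: (M_DROP, SIG_FAIL) → (M_WAIT, beep)
try SIG_FOUND: (M_DROP, SIG_FOUND) → (M_FOLLOW, brake)
try SIG_FAR: (M_DROP, SIG_FAR) → (M_DROP, close_gripper)
try SIG_NEAR: (M_DROP, SIG_NEAR) → (M_HALT, beep)  ← matches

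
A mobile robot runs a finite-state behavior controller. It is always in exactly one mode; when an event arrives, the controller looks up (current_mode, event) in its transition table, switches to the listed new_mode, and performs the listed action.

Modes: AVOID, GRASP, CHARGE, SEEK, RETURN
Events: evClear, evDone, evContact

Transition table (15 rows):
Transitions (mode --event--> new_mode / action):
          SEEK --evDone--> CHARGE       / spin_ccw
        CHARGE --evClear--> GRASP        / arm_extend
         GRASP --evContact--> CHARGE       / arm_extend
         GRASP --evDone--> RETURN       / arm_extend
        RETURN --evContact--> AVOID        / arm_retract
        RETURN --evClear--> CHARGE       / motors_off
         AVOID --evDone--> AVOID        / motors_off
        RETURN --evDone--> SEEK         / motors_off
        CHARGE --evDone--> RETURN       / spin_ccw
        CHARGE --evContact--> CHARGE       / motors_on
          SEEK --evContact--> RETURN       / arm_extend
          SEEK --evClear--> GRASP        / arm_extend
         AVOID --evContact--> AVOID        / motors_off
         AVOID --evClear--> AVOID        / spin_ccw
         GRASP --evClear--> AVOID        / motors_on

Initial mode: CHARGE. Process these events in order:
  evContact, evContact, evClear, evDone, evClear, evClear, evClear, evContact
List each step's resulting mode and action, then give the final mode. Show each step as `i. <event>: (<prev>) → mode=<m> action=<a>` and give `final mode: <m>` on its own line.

final mode: AVOID

1. evContact: (CHARGE) → mode=CHARGE action=motors_on
2. evContact: (CHARGE) → mode=CHARGE action=motors_on
3. evClear: (CHARGE) → mode=GRASP action=arm_extend
4. evDone: (GRASP) → mode=RETURN action=arm_extend
5. evClear: (RETURN) → mode=CHARGE action=motors_off
6. evClear: (CHARGE) → mode=GRASP action=arm_extend
7. evClear: (GRASP) → mode=AVOID action=motors_on
8. evContact: (AVOID) → mode=AVOID action=motors_off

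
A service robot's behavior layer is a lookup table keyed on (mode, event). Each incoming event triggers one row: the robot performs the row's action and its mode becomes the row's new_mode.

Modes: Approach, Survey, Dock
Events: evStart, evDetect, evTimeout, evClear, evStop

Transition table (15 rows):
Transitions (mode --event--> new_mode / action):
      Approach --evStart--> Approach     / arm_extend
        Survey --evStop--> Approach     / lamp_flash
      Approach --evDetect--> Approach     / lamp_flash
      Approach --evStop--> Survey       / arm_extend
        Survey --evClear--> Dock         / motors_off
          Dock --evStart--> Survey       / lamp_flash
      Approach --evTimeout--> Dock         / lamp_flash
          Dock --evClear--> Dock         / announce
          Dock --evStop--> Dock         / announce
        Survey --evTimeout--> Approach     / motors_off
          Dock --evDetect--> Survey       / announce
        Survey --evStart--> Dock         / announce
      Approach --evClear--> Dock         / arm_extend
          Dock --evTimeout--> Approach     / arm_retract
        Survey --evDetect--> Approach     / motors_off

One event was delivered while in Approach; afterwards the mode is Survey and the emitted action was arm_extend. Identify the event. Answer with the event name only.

evStop

try evStart: (Approach, evStart) → (Approach, arm_extend)
try evDetect: (Approach, evDetect) → (Approach, lamp_flash)
try evTimeout: (Approach, evTimeout) → (Dock, lamp_flash)
try evClear: (Approach, evClear) → (Dock, arm_extend)
try evStop: (Approach, evStop) → (Survey, arm_extend)  ← matches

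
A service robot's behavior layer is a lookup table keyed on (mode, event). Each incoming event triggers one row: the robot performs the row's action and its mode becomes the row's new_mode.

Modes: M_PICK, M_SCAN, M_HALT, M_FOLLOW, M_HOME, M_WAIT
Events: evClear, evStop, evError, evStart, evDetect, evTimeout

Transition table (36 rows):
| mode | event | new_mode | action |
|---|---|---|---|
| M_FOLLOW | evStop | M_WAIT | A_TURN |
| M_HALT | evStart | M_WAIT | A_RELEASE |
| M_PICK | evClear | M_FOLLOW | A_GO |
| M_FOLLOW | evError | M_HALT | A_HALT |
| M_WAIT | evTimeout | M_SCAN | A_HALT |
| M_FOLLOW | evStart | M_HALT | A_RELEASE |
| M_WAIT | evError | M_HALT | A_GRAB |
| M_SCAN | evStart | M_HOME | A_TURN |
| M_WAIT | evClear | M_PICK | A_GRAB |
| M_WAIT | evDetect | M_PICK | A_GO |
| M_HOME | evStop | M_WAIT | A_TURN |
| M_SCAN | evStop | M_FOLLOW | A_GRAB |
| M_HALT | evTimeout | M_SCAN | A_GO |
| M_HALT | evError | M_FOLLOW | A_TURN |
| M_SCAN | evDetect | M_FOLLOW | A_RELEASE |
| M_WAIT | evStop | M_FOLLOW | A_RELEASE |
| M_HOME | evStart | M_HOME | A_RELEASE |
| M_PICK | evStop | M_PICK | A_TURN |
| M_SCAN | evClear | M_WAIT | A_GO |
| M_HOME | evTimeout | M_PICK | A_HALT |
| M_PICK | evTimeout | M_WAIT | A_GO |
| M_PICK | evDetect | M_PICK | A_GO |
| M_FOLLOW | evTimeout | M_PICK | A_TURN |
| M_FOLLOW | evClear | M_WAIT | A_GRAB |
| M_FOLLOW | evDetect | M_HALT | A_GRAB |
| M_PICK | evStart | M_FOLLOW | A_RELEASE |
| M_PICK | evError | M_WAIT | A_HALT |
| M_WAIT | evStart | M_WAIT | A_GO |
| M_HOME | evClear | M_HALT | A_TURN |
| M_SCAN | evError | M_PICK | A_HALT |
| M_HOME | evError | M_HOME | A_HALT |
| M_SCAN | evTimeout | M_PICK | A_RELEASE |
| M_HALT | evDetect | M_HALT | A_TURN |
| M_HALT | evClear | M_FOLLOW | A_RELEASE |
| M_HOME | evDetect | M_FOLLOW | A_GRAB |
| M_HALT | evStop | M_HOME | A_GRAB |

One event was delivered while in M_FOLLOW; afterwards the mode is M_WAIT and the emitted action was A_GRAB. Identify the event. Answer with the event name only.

evClear

try evClear: (M_FOLLOW, evClear) → (M_WAIT, A_GRAB)  ← matches
try evStop: (M_FOLLOW, evStop) → (M_WAIT, A_TURN)
try evError: (M_FOLLOW, evError) → (M_HALT, A_HALT)
try evStart: (M_FOLLOW, evStart) → (M_HALT, A_RELEASE)
try evDetect: (M_FOLLOW, evDetect) → (M_HALT, A_GRAB)
try evTimeout: (M_FOLLOW, evTimeout) → (M_PICK, A_TURN)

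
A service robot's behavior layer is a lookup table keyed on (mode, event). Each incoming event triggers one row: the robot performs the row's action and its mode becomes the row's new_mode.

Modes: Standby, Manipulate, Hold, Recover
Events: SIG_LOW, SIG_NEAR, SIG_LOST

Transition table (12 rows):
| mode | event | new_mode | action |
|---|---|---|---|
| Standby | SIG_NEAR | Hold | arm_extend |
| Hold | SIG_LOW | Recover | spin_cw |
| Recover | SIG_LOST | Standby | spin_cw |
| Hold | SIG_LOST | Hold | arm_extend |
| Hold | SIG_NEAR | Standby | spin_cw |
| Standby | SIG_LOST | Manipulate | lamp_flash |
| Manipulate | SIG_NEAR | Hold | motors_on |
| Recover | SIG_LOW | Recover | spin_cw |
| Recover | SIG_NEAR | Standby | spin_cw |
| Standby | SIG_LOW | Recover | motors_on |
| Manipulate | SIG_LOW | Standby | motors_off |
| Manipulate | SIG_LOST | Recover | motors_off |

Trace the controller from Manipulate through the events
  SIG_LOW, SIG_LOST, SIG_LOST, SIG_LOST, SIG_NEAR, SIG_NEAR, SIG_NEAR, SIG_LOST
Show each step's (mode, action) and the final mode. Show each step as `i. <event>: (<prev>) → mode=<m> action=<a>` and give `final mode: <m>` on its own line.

final mode: Hold

1. SIG_LOW: (Manipulate) → mode=Standby action=motors_off
2. SIG_LOST: (Standby) → mode=Manipulate action=lamp_flash
3. SIG_LOST: (Manipulate) → mode=Recover action=motors_off
4. SIG_LOST: (Recover) → mode=Standby action=spin_cw
5. SIG_NEAR: (Standby) → mode=Hold action=arm_extend
6. SIG_NEAR: (Hold) → mode=Standby action=spin_cw
7. SIG_NEAR: (Standby) → mode=Hold action=arm_extend
8. SIG_LOST: (Hold) → mode=Hold action=arm_extend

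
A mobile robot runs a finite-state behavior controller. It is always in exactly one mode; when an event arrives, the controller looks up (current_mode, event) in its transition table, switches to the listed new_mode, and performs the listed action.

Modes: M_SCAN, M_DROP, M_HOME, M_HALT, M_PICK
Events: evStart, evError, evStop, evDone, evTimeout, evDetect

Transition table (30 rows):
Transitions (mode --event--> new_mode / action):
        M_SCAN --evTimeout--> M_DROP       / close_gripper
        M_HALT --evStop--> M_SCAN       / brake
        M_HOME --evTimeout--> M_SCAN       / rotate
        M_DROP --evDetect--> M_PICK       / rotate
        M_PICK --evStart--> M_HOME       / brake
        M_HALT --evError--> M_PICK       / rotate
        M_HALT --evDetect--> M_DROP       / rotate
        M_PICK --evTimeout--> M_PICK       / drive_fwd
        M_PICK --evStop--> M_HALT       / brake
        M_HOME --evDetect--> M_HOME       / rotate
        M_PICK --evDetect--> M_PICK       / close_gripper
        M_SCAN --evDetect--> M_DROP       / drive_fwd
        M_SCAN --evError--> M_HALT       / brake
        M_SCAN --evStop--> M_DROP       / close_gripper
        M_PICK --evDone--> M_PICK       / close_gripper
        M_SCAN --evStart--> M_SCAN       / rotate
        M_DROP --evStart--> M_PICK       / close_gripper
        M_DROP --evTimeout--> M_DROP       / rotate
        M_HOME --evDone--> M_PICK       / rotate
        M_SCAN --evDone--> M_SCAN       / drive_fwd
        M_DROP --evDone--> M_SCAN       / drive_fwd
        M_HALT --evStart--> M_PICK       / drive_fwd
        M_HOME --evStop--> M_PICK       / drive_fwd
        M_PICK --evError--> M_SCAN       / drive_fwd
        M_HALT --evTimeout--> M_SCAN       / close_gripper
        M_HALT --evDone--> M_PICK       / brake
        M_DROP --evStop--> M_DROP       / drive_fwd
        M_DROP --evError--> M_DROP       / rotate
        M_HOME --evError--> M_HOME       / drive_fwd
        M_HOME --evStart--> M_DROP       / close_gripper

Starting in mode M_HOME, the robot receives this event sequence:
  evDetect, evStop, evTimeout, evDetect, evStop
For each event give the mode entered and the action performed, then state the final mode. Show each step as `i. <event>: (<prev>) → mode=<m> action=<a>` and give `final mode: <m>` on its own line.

1. evDetect: (M_HOME) → mode=M_HOME action=rotate
2. evStop: (M_HOME) → mode=M_PICK action=drive_fwd
3. evTimeout: (M_PICK) → mode=M_PICK action=drive_fwd
4. evDetect: (M_PICK) → mode=M_PICK action=close_gripper
5. evStop: (M_PICK) → mode=M_HALT action=brake

final mode: M_HALT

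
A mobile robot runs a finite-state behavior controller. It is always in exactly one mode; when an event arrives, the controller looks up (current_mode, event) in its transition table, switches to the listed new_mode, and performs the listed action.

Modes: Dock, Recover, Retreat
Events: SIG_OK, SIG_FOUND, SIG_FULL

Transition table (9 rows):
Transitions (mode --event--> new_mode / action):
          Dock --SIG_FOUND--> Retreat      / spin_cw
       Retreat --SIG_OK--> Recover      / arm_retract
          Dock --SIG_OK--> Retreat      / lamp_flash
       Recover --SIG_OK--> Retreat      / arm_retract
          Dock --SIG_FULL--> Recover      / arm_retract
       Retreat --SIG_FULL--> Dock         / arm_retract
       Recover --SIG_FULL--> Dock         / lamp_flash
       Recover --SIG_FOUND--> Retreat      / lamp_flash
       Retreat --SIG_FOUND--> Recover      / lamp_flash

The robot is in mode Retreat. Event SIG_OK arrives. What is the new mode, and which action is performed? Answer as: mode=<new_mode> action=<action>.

current mode = Retreat; filter table to that mode:
  (Retreat, SIG_OK) → (Recover, arm_retract)  ← event matches
  (Retreat, SIG_FULL) → (Dock, arm_retract)
  (Retreat, SIG_FOUND) → (Recover, lamp_flash)
event = SIG_OK selects (Recover, arm_retract)

mode=Recover action=arm_retract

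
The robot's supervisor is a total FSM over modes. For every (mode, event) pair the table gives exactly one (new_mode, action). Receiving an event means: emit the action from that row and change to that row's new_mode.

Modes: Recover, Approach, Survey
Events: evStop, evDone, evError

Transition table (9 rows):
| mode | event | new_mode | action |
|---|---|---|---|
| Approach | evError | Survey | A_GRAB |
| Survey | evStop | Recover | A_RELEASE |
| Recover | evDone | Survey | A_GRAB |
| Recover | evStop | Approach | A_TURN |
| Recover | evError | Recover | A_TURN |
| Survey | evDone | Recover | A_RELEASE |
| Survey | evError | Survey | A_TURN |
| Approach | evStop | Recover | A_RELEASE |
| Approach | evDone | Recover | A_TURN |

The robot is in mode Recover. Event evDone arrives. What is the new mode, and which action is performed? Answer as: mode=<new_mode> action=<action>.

mode=Survey action=A_GRAB

current mode = Recover; filter table to that mode:
  (Recover, evDone) → (Survey, A_GRAB)  ← event matches
  (Recover, evStop) → (Approach, A_TURN)
  (Recover, evError) → (Recover, A_TURN)
event = evDone selects (Survey, A_GRAB)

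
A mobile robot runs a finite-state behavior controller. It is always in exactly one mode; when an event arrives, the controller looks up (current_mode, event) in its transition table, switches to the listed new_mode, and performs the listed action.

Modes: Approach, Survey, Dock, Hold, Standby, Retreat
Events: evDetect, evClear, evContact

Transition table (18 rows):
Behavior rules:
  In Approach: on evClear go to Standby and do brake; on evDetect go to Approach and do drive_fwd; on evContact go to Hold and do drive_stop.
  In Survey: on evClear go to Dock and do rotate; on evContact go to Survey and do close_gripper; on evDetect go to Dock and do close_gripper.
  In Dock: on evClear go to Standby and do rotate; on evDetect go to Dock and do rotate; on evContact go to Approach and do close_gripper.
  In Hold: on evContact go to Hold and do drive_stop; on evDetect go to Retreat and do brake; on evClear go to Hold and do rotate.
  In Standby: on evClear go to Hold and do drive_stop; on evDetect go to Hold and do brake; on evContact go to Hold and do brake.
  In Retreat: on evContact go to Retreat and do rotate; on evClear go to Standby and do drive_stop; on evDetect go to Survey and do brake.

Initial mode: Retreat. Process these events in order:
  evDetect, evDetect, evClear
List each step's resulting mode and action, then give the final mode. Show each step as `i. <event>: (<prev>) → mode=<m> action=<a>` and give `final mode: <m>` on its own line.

final mode: Standby

1. evDetect: (Retreat) → mode=Survey action=brake
2. evDetect: (Survey) → mode=Dock action=close_gripper
3. evClear: (Dock) → mode=Standby action=rotate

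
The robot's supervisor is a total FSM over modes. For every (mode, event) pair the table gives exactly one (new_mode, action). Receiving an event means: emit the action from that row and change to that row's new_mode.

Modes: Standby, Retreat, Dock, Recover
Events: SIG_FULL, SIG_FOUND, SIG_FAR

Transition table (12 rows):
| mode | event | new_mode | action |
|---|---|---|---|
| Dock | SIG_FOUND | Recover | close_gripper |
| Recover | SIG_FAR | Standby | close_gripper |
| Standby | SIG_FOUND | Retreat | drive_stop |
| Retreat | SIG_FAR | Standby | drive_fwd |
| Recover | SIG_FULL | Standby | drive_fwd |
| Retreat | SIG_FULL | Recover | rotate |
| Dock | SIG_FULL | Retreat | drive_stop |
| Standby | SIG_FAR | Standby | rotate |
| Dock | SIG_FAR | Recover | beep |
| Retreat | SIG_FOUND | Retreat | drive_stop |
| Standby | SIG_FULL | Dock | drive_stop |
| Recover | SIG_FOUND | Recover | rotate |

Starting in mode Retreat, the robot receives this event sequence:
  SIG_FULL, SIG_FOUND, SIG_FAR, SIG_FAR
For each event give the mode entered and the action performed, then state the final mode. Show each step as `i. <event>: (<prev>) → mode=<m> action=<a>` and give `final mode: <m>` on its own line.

1. SIG_FULL: (Retreat) → mode=Recover action=rotate
2. SIG_FOUND: (Recover) → mode=Recover action=rotate
3. SIG_FAR: (Recover) → mode=Standby action=close_gripper
4. SIG_FAR: (Standby) → mode=Standby action=rotate

final mode: Standby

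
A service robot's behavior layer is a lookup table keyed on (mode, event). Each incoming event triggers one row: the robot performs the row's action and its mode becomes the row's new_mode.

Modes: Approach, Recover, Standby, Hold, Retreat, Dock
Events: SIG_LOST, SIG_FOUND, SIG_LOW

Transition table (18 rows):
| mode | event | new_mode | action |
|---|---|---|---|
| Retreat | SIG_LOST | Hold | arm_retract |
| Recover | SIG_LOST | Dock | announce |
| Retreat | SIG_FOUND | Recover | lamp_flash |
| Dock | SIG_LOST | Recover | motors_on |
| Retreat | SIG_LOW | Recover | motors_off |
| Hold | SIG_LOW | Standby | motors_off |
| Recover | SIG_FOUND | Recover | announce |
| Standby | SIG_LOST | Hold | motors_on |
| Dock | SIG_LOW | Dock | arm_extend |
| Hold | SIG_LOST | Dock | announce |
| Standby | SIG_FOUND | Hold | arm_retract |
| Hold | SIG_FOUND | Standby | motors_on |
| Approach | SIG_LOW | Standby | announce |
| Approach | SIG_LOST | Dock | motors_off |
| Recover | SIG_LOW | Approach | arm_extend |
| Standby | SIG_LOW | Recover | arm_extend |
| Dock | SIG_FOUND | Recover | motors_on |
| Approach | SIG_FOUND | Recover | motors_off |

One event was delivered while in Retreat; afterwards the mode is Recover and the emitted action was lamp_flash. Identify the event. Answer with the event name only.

SIG_FOUND

try SIG_LOST: (Retreat, SIG_LOST) → (Hold, arm_retract)
try SIG_FOUND: (Retreat, SIG_FOUND) → (Recover, lamp_flash)  ← matches
try SIG_LOW: (Retreat, SIG_LOW) → (Recover, motors_off)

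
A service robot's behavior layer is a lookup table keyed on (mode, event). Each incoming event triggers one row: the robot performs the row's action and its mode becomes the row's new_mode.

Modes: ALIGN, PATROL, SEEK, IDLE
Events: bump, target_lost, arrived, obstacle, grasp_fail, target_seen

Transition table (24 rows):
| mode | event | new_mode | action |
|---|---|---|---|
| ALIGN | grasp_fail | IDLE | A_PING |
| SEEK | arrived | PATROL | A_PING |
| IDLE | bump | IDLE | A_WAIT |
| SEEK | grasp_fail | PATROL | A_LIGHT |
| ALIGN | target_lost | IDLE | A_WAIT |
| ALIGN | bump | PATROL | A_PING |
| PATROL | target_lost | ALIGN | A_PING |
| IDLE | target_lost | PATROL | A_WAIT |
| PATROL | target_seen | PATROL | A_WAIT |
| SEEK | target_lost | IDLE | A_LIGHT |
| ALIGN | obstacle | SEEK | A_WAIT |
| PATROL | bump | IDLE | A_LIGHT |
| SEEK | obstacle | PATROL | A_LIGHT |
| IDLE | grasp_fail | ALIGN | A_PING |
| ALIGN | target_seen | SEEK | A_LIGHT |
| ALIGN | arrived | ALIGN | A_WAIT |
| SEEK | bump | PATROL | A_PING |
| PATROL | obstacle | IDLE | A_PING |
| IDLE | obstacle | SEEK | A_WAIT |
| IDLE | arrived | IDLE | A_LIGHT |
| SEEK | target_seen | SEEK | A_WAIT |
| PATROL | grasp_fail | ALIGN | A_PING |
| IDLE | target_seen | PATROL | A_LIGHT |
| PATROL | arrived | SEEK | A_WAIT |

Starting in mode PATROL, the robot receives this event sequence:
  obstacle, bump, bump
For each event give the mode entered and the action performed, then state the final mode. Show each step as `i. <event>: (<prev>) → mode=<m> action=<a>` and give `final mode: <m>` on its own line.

1. obstacle: (PATROL) → mode=IDLE action=A_PING
2. bump: (IDLE) → mode=IDLE action=A_WAIT
3. bump: (IDLE) → mode=IDLE action=A_WAIT

final mode: IDLE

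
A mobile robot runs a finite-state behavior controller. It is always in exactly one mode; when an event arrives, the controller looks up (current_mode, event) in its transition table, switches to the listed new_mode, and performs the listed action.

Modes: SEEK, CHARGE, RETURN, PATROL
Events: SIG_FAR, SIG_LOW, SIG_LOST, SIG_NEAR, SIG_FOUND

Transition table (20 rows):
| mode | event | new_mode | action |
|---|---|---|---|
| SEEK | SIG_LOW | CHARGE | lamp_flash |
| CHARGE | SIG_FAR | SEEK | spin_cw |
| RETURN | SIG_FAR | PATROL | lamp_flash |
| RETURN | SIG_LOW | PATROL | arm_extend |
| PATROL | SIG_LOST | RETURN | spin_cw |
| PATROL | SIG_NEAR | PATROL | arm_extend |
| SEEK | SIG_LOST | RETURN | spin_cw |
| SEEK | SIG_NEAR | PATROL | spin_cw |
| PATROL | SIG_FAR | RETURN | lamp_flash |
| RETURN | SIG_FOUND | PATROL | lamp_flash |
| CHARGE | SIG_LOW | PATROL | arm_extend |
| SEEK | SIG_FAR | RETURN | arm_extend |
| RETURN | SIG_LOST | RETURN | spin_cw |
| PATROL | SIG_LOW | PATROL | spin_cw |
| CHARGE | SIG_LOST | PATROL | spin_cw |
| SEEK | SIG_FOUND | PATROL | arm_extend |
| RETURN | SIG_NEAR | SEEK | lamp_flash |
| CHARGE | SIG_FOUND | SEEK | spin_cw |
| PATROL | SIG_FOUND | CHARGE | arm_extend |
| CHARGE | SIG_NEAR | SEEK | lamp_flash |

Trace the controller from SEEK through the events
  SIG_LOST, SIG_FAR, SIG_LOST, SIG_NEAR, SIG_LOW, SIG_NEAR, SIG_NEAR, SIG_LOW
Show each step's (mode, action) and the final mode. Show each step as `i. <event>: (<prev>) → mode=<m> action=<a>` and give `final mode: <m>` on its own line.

final mode: PATROL

1. SIG_LOST: (SEEK) → mode=RETURN action=spin_cw
2. SIG_FAR: (RETURN) → mode=PATROL action=lamp_flash
3. SIG_LOST: (PATROL) → mode=RETURN action=spin_cw
4. SIG_NEAR: (RETURN) → mode=SEEK action=lamp_flash
5. SIG_LOW: (SEEK) → mode=CHARGE action=lamp_flash
6. SIG_NEAR: (CHARGE) → mode=SEEK action=lamp_flash
7. SIG_NEAR: (SEEK) → mode=PATROL action=spin_cw
8. SIG_LOW: (PATROL) → mode=PATROL action=spin_cw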